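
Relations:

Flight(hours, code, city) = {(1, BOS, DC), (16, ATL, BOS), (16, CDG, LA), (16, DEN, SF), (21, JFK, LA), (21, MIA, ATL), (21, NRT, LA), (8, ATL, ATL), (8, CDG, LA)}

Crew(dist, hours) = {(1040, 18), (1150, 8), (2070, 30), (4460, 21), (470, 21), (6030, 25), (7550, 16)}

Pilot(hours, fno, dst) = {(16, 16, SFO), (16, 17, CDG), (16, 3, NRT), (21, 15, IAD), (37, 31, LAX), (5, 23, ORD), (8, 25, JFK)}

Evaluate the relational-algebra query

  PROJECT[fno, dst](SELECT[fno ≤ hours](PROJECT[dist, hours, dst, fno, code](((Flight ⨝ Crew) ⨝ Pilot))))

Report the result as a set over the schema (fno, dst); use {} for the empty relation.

{(15, IAD), (16, SFO), (3, NRT)}

Flight ⋈ Crew (natural join on hours): {(16, ATL, BOS, 7550), (16, CDG, LA, 7550), (16, DEN, SF, 7550), (21, JFK, LA, 4460), (21, JFK, LA, 470), (21, MIA, ATL, 4460), (21, MIA, ATL, 470), (21, NRT, LA, 4460), (21, NRT, LA, 470), (8, ATL, ATL, 1150), (8, CDG, LA, 1150)}
(Flight ⨝ Crew) ⋈ Pilot (natural join on hours): {(16, ATL, BOS, 7550, 16, SFO), (16, ATL, BOS, 7550, 17, CDG), (16, ATL, BOS, 7550, 3, NRT), (16, CDG, LA, 7550, 16, SFO), (16, CDG, LA, 7550, 17, CDG), (16, CDG, LA, 7550, 3, NRT), (16, DEN, SF, 7550, 16, SFO), (16, DEN, SF, 7550, 17, CDG), (16, DEN, SF, 7550, 3, NRT), (21, JFK, LA, 4460, 15, IAD), (21, JFK, LA, 470, 15, IAD), (21, MIA, ATL, 4460, 15, IAD), (21, MIA, ATL, 470, 15, IAD), (21, NRT, LA, 4460, 15, IAD), (21, NRT, LA, 470, 15, IAD), (8, ATL, ATL, 1150, 25, JFK), (8, CDG, LA, 1150, 25, JFK)}
π_{dist, hours, dst, fno, code} gives {(1150, 8, JFK, 25, ATL), (1150, 8, JFK, 25, CDG), (4460, 21, IAD, 15, JFK), (4460, 21, IAD, 15, MIA), (4460, 21, IAD, 15, NRT), (470, 21, IAD, 15, JFK), (470, 21, IAD, 15, MIA), (470, 21, IAD, 15, NRT), (7550, 16, CDG, 17, ATL), (7550, 16, CDG, 17, CDG), (7550, 16, CDG, 17, DEN), (7550, 16, NRT, 3, ATL), (7550, 16, NRT, 3, CDG), (7550, 16, NRT, 3, DEN), (7550, 16, SFO, 16, ATL), (7550, 16, SFO, 16, CDG), (7550, 16, SFO, 16, DEN)}.
σ[fno ≤ hours]: keep tuples satisfying fno ≤ hours → {(4460, 21, IAD, 15, JFK), (4460, 21, IAD, 15, MIA), (4460, 21, IAD, 15, NRT), (470, 21, IAD, 15, JFK), (470, 21, IAD, 15, MIA), (470, 21, IAD, 15, NRT), (7550, 16, NRT, 3, ATL), (7550, 16, NRT, 3, CDG), (7550, 16, NRT, 3, DEN), (7550, 16, SFO, 16, ATL), (7550, 16, SFO, 16, CDG), (7550, 16, SFO, 16, DEN)}
π_{fno, dst} gives {(15, IAD), (16, SFO), (3, NRT)} (9 duplicate(s) eliminated).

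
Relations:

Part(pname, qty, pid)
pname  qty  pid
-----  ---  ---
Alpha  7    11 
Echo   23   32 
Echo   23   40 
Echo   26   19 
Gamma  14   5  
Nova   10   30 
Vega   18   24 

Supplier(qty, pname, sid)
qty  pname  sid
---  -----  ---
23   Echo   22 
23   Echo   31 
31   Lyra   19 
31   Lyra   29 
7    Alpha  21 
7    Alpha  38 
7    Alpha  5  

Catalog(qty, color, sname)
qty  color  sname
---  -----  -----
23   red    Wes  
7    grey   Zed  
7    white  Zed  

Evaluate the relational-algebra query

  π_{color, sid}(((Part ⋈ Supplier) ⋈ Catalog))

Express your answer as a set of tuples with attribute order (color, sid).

Joining Part and Supplier on pname, qty yields {(Alpha, 7, 11, 21), (Alpha, 7, 11, 38), (Alpha, 7, 11, 5), (Echo, 23, 32, 22), (Echo, 23, 32, 31), (Echo, 23, 40, 22), (Echo, 23, 40, 31)}.
Joining (Part ⋈ Supplier) and Catalog on qty yields {(Alpha, 7, 11, 21, grey, Zed), (Alpha, 7, 11, 21, white, Zed), (Alpha, 7, 11, 38, grey, Zed), (Alpha, 7, 11, 38, white, Zed), (Alpha, 7, 11, 5, grey, Zed), (Alpha, 7, 11, 5, white, Zed), (Echo, 23, 32, 22, red, Wes), (Echo, 23, 32, 31, red, Wes), (Echo, 23, 40, 22, red, Wes), (Echo, 23, 40, 31, red, Wes)}.
π[color, sid]: project onto (color, sid) (2 duplicate(s) eliminated) → {(grey, 21), (grey, 38), (grey, 5), (red, 22), (red, 31), (white, 21), (white, 38), (white, 5)}

{(grey, 21), (grey, 38), (grey, 5), (red, 22), (red, 31), (white, 21), (white, 38), (white, 5)}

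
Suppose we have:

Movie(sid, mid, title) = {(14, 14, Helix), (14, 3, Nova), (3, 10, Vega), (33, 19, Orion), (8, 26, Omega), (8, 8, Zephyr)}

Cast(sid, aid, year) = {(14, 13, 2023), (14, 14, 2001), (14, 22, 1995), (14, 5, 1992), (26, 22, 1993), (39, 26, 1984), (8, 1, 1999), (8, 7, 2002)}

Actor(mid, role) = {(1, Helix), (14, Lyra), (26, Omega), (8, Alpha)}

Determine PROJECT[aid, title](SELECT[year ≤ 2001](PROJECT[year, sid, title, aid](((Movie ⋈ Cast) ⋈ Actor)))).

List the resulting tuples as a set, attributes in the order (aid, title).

Movie ⋈ Cast (natural join on sid): {(14, 14, Helix, 13, 2023), (14, 14, Helix, 14, 2001), (14, 14, Helix, 22, 1995), (14, 14, Helix, 5, 1992), (14, 3, Nova, 13, 2023), (14, 3, Nova, 14, 2001), (14, 3, Nova, 22, 1995), (14, 3, Nova, 5, 1992), (8, 26, Omega, 1, 1999), (8, 26, Omega, 7, 2002), (8, 8, Zephyr, 1, 1999), (8, 8, Zephyr, 7, 2002)}
(Movie ⋈ Cast) ⋈ Actor (natural join on mid): {(14, 14, Helix, 13, 2023, Lyra), (14, 14, Helix, 14, 2001, Lyra), (14, 14, Helix, 22, 1995, Lyra), (14, 14, Helix, 5, 1992, Lyra), (8, 26, Omega, 1, 1999, Omega), (8, 26, Omega, 7, 2002, Omega), (8, 8, Zephyr, 1, 1999, Alpha), (8, 8, Zephyr, 7, 2002, Alpha)}
π_{year, sid, title, aid} gives {(1992, 14, Helix, 5), (1995, 14, Helix, 22), (1999, 8, Omega, 1), (1999, 8, Zephyr, 1), (2001, 14, Helix, 14), (2002, 8, Omega, 7), (2002, 8, Zephyr, 7), (2023, 14, Helix, 13)}.
Selection year ≤ 2001: {(1992, 14, Helix, 5), (1995, 14, Helix, 22), (1999, 8, Omega, 1), (1999, 8, Zephyr, 1), (2001, 14, Helix, 14)}
π_{aid, title} gives {(1, Omega), (1, Zephyr), (14, Helix), (22, Helix), (5, Helix)}.

{(1, Omega), (1, Zephyr), (14, Helix), (22, Helix), (5, Helix)}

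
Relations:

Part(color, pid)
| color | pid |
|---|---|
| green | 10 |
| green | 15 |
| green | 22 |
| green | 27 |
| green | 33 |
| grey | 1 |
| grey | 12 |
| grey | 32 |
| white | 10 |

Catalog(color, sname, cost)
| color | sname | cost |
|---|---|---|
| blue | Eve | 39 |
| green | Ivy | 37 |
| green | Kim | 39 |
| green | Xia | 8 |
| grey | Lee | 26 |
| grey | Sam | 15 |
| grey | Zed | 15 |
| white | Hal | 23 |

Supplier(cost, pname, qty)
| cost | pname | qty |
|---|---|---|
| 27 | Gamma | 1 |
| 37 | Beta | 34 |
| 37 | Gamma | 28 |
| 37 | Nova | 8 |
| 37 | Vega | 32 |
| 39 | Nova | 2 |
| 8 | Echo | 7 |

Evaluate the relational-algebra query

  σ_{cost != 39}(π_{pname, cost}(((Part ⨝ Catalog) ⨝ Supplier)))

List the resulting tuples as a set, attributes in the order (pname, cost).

{(Beta, 37), (Echo, 8), (Gamma, 37), (Nova, 37), (Vega, 37)}

Joining Part and Catalog on color yields {(green, 10, Ivy, 37), (green, 10, Kim, 39), (green, 10, Xia, 8), (green, 15, Ivy, 37), (green, 15, Kim, 39), (green, 15, Xia, 8), (green, 22, Ivy, 37), (green, 22, Kim, 39), (green, 22, Xia, 8), (green, 27, Ivy, 37), (green, 27, Kim, 39), (green, 27, Xia, 8), (green, 33, Ivy, 37), (green, 33, Kim, 39), (green, 33, Xia, 8), (grey, 1, Lee, 26), (grey, 1, Sam, 15), (grey, 1, Zed, 15), (grey, 12, Lee, 26), (grey, 12, Sam, 15), (grey, 12, Zed, 15), (grey, 32, Lee, 26), (grey, 32, Sam, 15), (grey, 32, Zed, 15), (white, 10, Hal, 23)}.
Joining (Part ⨝ Catalog) and Supplier on cost yields {(green, 10, Ivy, 37, Beta, 34), (green, 10, Ivy, 37, Gamma, 28), (green, 10, Ivy, 37, Nova, 8), (green, 10, Ivy, 37, Vega, 32), (green, 10, Kim, 39, Nova, 2), (green, 10, Xia, 8, Echo, 7), (green, 15, Ivy, 37, Beta, 34), (green, 15, Ivy, 37, Gamma, 28), (green, 15, Ivy, 37, Nova, 8), (green, 15, Ivy, 37, Vega, 32), (green, 15, Kim, 39, Nova, 2), (green, 15, Xia, 8, Echo, 7), (green, 22, Ivy, 37, Beta, 34), (green, 22, Ivy, 37, Gamma, 28), (green, 22, Ivy, 37, Nova, 8), (green, 22, Ivy, 37, Vega, 32), (green, 22, Kim, 39, Nova, 2), (green, 22, Xia, 8, Echo, 7), (green, 27, Ivy, 37, Beta, 34), (green, 27, Ivy, 37, Gamma, 28), (green, 27, Ivy, 37, Nova, 8), (green, 27, Ivy, 37, Vega, 32), (green, 27, Kim, 39, Nova, 2), (green, 27, Xia, 8, Echo, 7), (green, 33, Ivy, 37, Beta, 34), (green, 33, Ivy, 37, Gamma, 28), (green, 33, Ivy, 37, Nova, 8), (green, 33, Ivy, 37, Vega, 32), (green, 33, Kim, 39, Nova, 2), (green, 33, Xia, 8, Echo, 7)}.
Keep only column(s) pname, cost (24 duplicate(s) eliminated): {(Beta, 37), (Echo, 8), (Gamma, 37), (Nova, 37), (Nova, 39), (Vega, 37)}
σ[cost != 39]: keep tuples satisfying cost != 39 → {(Beta, 37), (Echo, 8), (Gamma, 37), (Nova, 37), (Vega, 37)}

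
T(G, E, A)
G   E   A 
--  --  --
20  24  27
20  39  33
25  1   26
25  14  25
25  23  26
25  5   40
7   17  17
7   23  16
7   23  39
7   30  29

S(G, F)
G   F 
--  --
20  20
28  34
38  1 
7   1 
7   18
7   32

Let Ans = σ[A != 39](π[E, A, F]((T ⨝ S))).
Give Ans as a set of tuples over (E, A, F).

{(17, 17, 1), (17, 17, 18), (17, 17, 32), (23, 16, 1), (23, 16, 18), (23, 16, 32), (24, 27, 20), (30, 29, 1), (30, 29, 18), (30, 29, 32), (39, 33, 20)}

T ⋈ S (natural join on G): {(20, 24, 27, 20), (20, 39, 33, 20), (7, 17, 17, 1), (7, 17, 17, 18), (7, 17, 17, 32), (7, 23, 16, 1), (7, 23, 16, 18), (7, 23, 16, 32), (7, 23, 39, 1), (7, 23, 39, 18), (7, 23, 39, 32), (7, 30, 29, 1), (7, 30, 29, 18), (7, 30, 29, 32)}
π_{E, A, F} gives {(17, 17, 1), (17, 17, 18), (17, 17, 32), (23, 16, 1), (23, 16, 18), (23, 16, 32), (23, 39, 1), (23, 39, 18), (23, 39, 32), (24, 27, 20), (30, 29, 1), (30, 29, 18), (30, 29, 32), (39, 33, 20)}.
Apply σ_{A != 39}; surviving tuples: {(17, 17, 1), (17, 17, 18), (17, 17, 32), (23, 16, 1), (23, 16, 18), (23, 16, 32), (24, 27, 20), (30, 29, 1), (30, 29, 18), (30, 29, 32), (39, 33, 20)}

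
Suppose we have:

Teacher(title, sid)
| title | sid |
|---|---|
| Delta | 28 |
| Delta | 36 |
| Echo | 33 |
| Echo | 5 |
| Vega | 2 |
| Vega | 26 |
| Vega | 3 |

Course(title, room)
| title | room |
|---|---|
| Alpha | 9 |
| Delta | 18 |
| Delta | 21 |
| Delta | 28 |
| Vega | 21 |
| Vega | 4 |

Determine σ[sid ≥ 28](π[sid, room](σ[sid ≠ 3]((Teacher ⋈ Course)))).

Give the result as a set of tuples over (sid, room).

{(28, 18), (28, 21), (28, 28), (36, 18), (36, 21), (36, 28)}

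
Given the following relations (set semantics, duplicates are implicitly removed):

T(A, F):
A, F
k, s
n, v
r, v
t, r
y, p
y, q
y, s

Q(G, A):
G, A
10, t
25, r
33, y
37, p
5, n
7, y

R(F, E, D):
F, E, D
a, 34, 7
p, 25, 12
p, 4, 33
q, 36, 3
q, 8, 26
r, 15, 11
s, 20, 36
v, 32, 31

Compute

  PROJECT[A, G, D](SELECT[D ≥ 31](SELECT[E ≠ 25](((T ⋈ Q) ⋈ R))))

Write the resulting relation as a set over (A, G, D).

{(n, 5, 31), (r, 25, 31), (y, 33, 33), (y, 33, 36), (y, 7, 33), (y, 7, 36)}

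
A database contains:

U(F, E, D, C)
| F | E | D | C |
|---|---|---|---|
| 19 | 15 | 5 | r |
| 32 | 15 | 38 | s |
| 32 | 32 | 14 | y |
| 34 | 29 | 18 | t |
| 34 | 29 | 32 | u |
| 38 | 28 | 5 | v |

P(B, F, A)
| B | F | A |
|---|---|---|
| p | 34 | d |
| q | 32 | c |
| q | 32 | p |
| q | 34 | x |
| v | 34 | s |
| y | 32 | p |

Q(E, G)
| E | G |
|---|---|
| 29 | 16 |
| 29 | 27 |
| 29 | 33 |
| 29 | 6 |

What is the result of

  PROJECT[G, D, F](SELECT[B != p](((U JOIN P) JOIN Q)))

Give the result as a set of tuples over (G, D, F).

{(16, 18, 34), (16, 32, 34), (27, 18, 34), (27, 32, 34), (33, 18, 34), (33, 32, 34), (6, 18, 34), (6, 32, 34)}

Joining U and P on F yields {(32, 15, 38, s, q, c), (32, 15, 38, s, q, p), (32, 15, 38, s, y, p), (32, 32, 14, y, q, c), (32, 32, 14, y, q, p), (32, 32, 14, y, y, p), (34, 29, 18, t, p, d), (34, 29, 18, t, q, x), (34, 29, 18, t, v, s), (34, 29, 32, u, p, d), (34, 29, 32, u, q, x), (34, 29, 32, u, v, s)}.
Joining (U JOIN P) and Q on E yields {(34, 29, 18, t, p, d, 16), (34, 29, 18, t, p, d, 27), (34, 29, 18, t, p, d, 33), (34, 29, 18, t, p, d, 6), (34, 29, 18, t, q, x, 16), (34, 29, 18, t, q, x, 27), (34, 29, 18, t, q, x, 33), (34, 29, 18, t, q, x, 6), (34, 29, 18, t, v, s, 16), (34, 29, 18, t, v, s, 27), (34, 29, 18, t, v, s, 33), (34, 29, 18, t, v, s, 6), (34, 29, 32, u, p, d, 16), (34, 29, 32, u, p, d, 27), (34, 29, 32, u, p, d, 33), (34, 29, 32, u, p, d, 6), (34, 29, 32, u, q, x, 16), (34, 29, 32, u, q, x, 27), (34, 29, 32, u, q, x, 33), (34, 29, 32, u, q, x, 6), (34, 29, 32, u, v, s, 16), (34, 29, 32, u, v, s, 27), (34, 29, 32, u, v, s, 33), (34, 29, 32, u, v, s, 6)}.
Selection B != p: {(34, 29, 18, t, q, x, 16), (34, 29, 18, t, q, x, 27), (34, 29, 18, t, q, x, 33), (34, 29, 18, t, q, x, 6), (34, 29, 18, t, v, s, 16), (34, 29, 18, t, v, s, 27), (34, 29, 18, t, v, s, 33), (34, 29, 18, t, v, s, 6), (34, 29, 32, u, q, x, 16), (34, 29, 32, u, q, x, 27), (34, 29, 32, u, q, x, 33), (34, 29, 32, u, q, x, 6), (34, 29, 32, u, v, s, 16), (34, 29, 32, u, v, s, 27), (34, 29, 32, u, v, s, 33), (34, 29, 32, u, v, s, 6)}
Projecting to G, D, F (8 duplicate(s) eliminated): {(16, 18, 34), (16, 32, 34), (27, 18, 34), (27, 32, 34), (33, 18, 34), (33, 32, 34), (6, 18, 34), (6, 32, 34)}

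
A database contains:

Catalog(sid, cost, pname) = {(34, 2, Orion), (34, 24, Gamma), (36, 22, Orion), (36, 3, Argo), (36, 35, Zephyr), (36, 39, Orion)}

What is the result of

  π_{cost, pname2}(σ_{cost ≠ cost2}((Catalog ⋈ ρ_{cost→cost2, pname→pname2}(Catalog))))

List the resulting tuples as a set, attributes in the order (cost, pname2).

{(2, Gamma), (22, Argo), (22, Orion), (22, Zephyr), (24, Orion), (3, Orion), (3, Zephyr), (35, Argo), (35, Orion), (39, Argo), (39, Orion), (39, Zephyr)}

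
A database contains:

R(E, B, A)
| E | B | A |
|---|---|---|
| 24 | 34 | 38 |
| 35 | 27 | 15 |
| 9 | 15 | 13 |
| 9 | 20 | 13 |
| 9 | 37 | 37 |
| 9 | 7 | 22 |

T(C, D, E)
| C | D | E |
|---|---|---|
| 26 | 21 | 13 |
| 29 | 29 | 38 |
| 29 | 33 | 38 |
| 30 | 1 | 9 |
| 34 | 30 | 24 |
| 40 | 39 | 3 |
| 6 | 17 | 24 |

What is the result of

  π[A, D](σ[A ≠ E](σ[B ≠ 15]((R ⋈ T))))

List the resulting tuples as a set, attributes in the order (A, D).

{(13, 1), (22, 1), (37, 1), (38, 17), (38, 30)}

Joining R and T on E yields {(24, 34, 38, 34, 30), (24, 34, 38, 6, 17), (9, 15, 13, 30, 1), (9, 20, 13, 30, 1), (9, 37, 37, 30, 1), (9, 7, 22, 30, 1)}.
σ[B ≠ 15]: keep tuples satisfying B ≠ 15 → {(24, 34, 38, 34, 30), (24, 34, 38, 6, 17), (9, 20, 13, 30, 1), (9, 37, 37, 30, 1), (9, 7, 22, 30, 1)}
σ[A ≠ E]: keep tuples satisfying A ≠ E → {(24, 34, 38, 34, 30), (24, 34, 38, 6, 17), (9, 20, 13, 30, 1), (9, 37, 37, 30, 1), (9, 7, 22, 30, 1)}
π[A, D]: project onto (A, D) → {(13, 1), (22, 1), (37, 1), (38, 17), (38, 30)}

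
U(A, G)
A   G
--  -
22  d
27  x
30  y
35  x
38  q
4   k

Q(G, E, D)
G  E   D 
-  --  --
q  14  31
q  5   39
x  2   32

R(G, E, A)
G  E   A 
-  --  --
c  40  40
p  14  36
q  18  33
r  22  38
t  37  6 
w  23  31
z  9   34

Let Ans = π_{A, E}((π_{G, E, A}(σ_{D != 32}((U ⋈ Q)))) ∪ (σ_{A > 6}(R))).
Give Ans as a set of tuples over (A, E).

{(31, 23), (33, 18), (34, 9), (36, 14), (38, 14), (38, 22), (38, 5), (40, 40)}

U ⋈ Q (natural join on G): {(27, x, 2, 32), (35, x, 2, 32), (38, q, 14, 31), (38, q, 5, 39)}
Selection D != 32: {(38, q, 14, 31), (38, q, 5, 39)}
Projecting to G, E, A: {(q, 14, 38), (q, 5, 38)}
Selection A > 6: {(c, 40, 40), (p, 14, 36), (q, 18, 33), (r, 22, 38), (w, 23, 31), (z, 9, 34)}
Union: {(q, 14, 38), (q, 5, 38)} with {(c, 40, 40), (p, 14, 36), (q, 18, 33), (r, 22, 38), (w, 23, 31), (z, 9, 34)} → {(c, 40, 40), (p, 14, 36), (q, 14, 38), (q, 18, 33), (q, 5, 38), (r, 22, 38), (w, 23, 31), (z, 9, 34)}
Projecting to A, E: {(31, 23), (33, 18), (34, 9), (36, 14), (38, 14), (38, 22), (38, 5), (40, 40)}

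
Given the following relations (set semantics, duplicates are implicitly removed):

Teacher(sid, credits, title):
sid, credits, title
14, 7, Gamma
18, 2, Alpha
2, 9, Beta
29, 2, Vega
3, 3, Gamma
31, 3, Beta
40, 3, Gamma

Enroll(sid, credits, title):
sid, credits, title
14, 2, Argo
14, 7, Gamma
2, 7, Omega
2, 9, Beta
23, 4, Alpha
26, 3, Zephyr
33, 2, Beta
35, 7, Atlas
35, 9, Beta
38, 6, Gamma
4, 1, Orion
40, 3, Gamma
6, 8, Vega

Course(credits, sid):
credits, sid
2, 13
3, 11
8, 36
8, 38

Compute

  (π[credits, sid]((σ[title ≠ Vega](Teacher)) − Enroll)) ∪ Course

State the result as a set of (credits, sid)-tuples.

{(2, 13), (2, 18), (3, 11), (3, 3), (3, 31), (8, 36), (8, 38)}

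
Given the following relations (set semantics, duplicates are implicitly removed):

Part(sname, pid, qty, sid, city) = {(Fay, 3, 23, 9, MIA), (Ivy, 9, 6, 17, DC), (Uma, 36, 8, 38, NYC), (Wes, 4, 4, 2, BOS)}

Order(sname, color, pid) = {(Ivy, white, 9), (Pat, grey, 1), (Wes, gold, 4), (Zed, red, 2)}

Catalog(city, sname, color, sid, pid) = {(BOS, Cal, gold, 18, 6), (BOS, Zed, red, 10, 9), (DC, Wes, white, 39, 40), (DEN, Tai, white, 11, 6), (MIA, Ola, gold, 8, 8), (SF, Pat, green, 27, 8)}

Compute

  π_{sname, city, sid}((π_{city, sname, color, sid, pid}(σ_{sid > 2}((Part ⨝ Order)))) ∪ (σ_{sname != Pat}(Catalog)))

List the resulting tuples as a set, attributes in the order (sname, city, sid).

{(Cal, BOS, 18), (Ivy, DC, 17), (Ola, MIA, 8), (Tai, DEN, 11), (Wes, DC, 39), (Zed, BOS, 10)}

Part ⋈ Order (natural join on sname, pid): {(Ivy, 9, 6, 17, DC, white), (Wes, 4, 4, 2, BOS, gold)}
σ[sid > 2]: keep tuples satisfying sid > 2 → {(Ivy, 9, 6, 17, DC, white)}
π[city, sname, color, sid, pid]: project onto (city, sname, color, sid, pid) → {(DC, Ivy, white, 17, 9)}
σ[sname != Pat]: keep tuples satisfying sname != Pat → {(BOS, Cal, gold, 18, 6), (BOS, Zed, red, 10, 9), (DC, Wes, white, 39, 40), (DEN, Tai, white, 11, 6), (MIA, Ola, gold, 8, 8)}
Taking the union: {(BOS, Cal, gold, 18, 6), (BOS, Zed, red, 10, 9), (DC, Ivy, white, 17, 9), (DC, Wes, white, 39, 40), (DEN, Tai, white, 11, 6), (MIA, Ola, gold, 8, 8)}
π[sname, city, sid]: project onto (sname, city, sid) → {(Cal, BOS, 18), (Ivy, DC, 17), (Ola, MIA, 8), (Tai, DEN, 11), (Wes, DC, 39), (Zed, BOS, 10)}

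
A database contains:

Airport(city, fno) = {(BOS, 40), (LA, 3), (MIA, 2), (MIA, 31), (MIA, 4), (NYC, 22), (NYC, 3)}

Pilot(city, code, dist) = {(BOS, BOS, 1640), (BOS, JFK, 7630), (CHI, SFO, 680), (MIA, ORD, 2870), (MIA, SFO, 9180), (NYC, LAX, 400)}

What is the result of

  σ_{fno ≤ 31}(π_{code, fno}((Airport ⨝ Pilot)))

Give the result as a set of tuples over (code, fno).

Joining Airport and Pilot on city yields {(BOS, 40, BOS, 1640), (BOS, 40, JFK, 7630), (MIA, 2, ORD, 2870), (MIA, 2, SFO, 9180), (MIA, 31, ORD, 2870), (MIA, 31, SFO, 9180), (MIA, 4, ORD, 2870), (MIA, 4, SFO, 9180), (NYC, 22, LAX, 400), (NYC, 3, LAX, 400)}.
π_{code, fno} gives {(BOS, 40), (JFK, 40), (LAX, 22), (LAX, 3), (ORD, 2), (ORD, 31), (ORD, 4), (SFO, 2), (SFO, 31), (SFO, 4)}.
σ[fno ≤ 31]: keep tuples satisfying fno ≤ 31 → {(LAX, 22), (LAX, 3), (ORD, 2), (ORD, 31), (ORD, 4), (SFO, 2), (SFO, 31), (SFO, 4)}

{(LAX, 22), (LAX, 3), (ORD, 2), (ORD, 31), (ORD, 4), (SFO, 2), (SFO, 31), (SFO, 4)}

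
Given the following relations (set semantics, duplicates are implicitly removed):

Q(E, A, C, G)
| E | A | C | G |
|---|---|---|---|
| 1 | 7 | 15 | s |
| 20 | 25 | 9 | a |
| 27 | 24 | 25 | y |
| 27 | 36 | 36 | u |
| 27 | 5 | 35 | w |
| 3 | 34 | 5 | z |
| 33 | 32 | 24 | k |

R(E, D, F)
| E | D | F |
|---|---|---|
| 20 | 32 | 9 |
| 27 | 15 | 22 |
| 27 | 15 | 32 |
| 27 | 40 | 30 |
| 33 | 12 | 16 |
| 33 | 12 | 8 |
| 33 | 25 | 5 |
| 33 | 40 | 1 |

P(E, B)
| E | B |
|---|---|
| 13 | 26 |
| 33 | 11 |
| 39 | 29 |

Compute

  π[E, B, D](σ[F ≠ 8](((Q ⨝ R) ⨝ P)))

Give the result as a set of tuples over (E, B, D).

Joining Q and R on E yields {(20, 25, 9, a, 32, 9), (27, 24, 25, y, 15, 22), (27, 24, 25, y, 15, 32), (27, 24, 25, y, 40, 30), (27, 36, 36, u, 15, 22), (27, 36, 36, u, 15, 32), (27, 36, 36, u, 40, 30), (27, 5, 35, w, 15, 22), (27, 5, 35, w, 15, 32), (27, 5, 35, w, 40, 30), (33, 32, 24, k, 12, 16), (33, 32, 24, k, 12, 8), (33, 32, 24, k, 25, 5), (33, 32, 24, k, 40, 1)}.
Joining (Q ⨝ R) and P on E yields {(33, 32, 24, k, 12, 16, 11), (33, 32, 24, k, 12, 8, 11), (33, 32, 24, k, 25, 5, 11), (33, 32, 24, k, 40, 1, 11)}.
σ[F ≠ 8]: keep tuples satisfying F ≠ 8 → {(33, 32, 24, k, 12, 16, 11), (33, 32, 24, k, 25, 5, 11), (33, 32, 24, k, 40, 1, 11)}
π[E, B, D]: project onto (E, B, D) → {(33, 11, 12), (33, 11, 25), (33, 11, 40)}

{(33, 11, 12), (33, 11, 25), (33, 11, 40)}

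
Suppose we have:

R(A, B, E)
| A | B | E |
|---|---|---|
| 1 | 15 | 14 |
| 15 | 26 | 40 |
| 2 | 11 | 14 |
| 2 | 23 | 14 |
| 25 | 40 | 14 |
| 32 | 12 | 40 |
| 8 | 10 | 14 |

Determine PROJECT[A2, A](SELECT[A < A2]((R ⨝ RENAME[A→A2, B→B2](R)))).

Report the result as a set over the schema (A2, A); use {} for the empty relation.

{(2, 1), (25, 1), (25, 2), (25, 8), (32, 15), (8, 1), (8, 2)}

ρ[A→A2, B→B2]: schema becomes (A2, B2, E); tuples unchanged.
Natural join on E: {(1, 15, 14, 1, 15), (1, 15, 14, 2, 11), (1, 15, 14, 2, 23), (1, 15, 14, 25, 40), (1, 15, 14, 8, 10), (15, 26, 40, 15, 26), (15, 26, 40, 32, 12), (2, 11, 14, 1, 15), (2, 11, 14, 2, 11), (2, 11, 14, 2, 23), (2, 11, 14, 25, 40), (2, 11, 14, 8, 10), (2, 23, 14, 1, 15), (2, 23, 14, 2, 11), (2, 23, 14, 2, 23), (2, 23, 14, 25, 40), (2, 23, 14, 8, 10), (25, 40, 14, 1, 15), (25, 40, 14, 2, 11), (25, 40, 14, 2, 23), (25, 40, 14, 25, 40), (25, 40, 14, 8, 10), (32, 12, 40, 15, 26), (32, 12, 40, 32, 12), (8, 10, 14, 1, 15), (8, 10, 14, 2, 11), (8, 10, 14, 2, 23), (8, 10, 14, 25, 40), (8, 10, 14, 8, 10)}
σ[A < A2]: keep tuples satisfying A < A2 → {(1, 15, 14, 2, 11), (1, 15, 14, 2, 23), (1, 15, 14, 25, 40), (1, 15, 14, 8, 10), (15, 26, 40, 32, 12), (2, 11, 14, 25, 40), (2, 11, 14, 8, 10), (2, 23, 14, 25, 40), (2, 23, 14, 8, 10), (8, 10, 14, 25, 40)}
Projecting to A2, A (3 duplicate(s) eliminated): {(2, 1), (25, 1), (25, 2), (25, 8), (32, 15), (8, 1), (8, 2)}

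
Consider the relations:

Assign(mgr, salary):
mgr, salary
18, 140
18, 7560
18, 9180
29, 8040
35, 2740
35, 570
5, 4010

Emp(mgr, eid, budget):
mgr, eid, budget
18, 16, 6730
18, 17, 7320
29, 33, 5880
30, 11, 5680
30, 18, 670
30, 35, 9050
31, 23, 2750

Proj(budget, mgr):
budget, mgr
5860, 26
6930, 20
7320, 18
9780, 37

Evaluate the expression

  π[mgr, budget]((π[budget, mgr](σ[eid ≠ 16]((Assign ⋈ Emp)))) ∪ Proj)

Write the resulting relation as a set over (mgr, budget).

{(18, 7320), (20, 6930), (26, 5860), (29, 5880), (37, 9780)}

Joining Assign and Emp on mgr yields {(18, 140, 16, 6730), (18, 140, 17, 7320), (18, 7560, 16, 6730), (18, 7560, 17, 7320), (18, 9180, 16, 6730), (18, 9180, 17, 7320), (29, 8040, 33, 5880)}.
Selection eid ≠ 16: {(18, 140, 17, 7320), (18, 7560, 17, 7320), (18, 9180, 17, 7320), (29, 8040, 33, 5880)}
π_{budget, mgr} gives {(5880, 29), (7320, 18)} (2 duplicate(s) eliminated).
Union: {(5880, 29), (7320, 18)} with {(5860, 26), (6930, 20), (7320, 18), (9780, 37)} → {(5860, 26), (5880, 29), (6930, 20), (7320, 18), (9780, 37)}
π_{mgr, budget} gives {(18, 7320), (20, 6930), (26, 5860), (29, 5880), (37, 9780)}.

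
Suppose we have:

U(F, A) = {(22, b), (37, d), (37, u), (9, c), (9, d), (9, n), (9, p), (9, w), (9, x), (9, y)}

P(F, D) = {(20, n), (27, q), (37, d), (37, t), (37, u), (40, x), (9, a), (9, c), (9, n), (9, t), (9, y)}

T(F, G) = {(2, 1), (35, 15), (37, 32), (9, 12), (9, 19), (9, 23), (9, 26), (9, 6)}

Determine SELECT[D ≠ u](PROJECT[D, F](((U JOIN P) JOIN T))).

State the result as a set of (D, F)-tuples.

U ⋈ P (natural join on F): {(37, d, d), (37, d, t), (37, d, u), (37, u, d), (37, u, t), (37, u, u), (9, c, a), (9, c, c), (9, c, n), (9, c, t), (9, c, y), (9, d, a), (9, d, c), (9, d, n), (9, d, t), (9, d, y), (9, n, a), (9, n, c), (9, n, n), (9, n, t), (9, n, y), (9, p, a), (9, p, c), (9, p, n), (9, p, t), (9, p, y), (9, w, a), (9, w, c), (9, w, n), (9, w, t), (9, w, y), (9, x, a), (9, x, c), (9, x, n), (9, x, t), (9, x, y), (9, y, a), (9, y, c), (9, y, n), (9, y, t), (9, y, y)}
(U JOIN P) ⋈ T (natural join on F): {(37, d, d, 32), (37, d, t, 32), (37, d, u, 32), (37, u, d, 32), (37, u, t, 32), (37, u, u, 32), (9, c, a, 12), (9, c, a, 19), (9, c, a, 23), (9, c, a, 26), (9, c, a, 6), (9, c, c, 12), (9, c, c, 19), (9, c, c, 23), (9, c, c, 26), (9, c, c, 6), (9, c, n, 12), (9, c, n, 19), (9, c, n, 23), (9, c, n, 26), (9, c, n, 6), (9, c, t, 12), (9, c, t, 19), (9, c, t, 23), (9, c, t, 26), (9, c, t, 6), (9, c, y, 12), (9, c, y, 19), (9, c, y, 23), (9, c, y, 26), (9, c, y, 6), (9, d, a, 12), (9, d, a, 19), (9, d, a, 23), (9, d, a, 26), (9, d, a, 6), (9, d, c, 12), (9, d, c, 19), (9, d, c, 23), (9, d, c, 26), (9, d, c, 6), (9, d, n, 12), (9, d, n, 19), (9, d, n, 23), (9, d, n, 26), (9, d, n, 6), (9, d, t, 12), (9, d, t, 19), (9, d, t, 23), (9, d, t, 26), (9, d, t, 6), (9, d, y, 12), (9, d, y, 19), (9, d, y, 23), (9, d, y, 26), (9, d, y, 6), (9, n, a, 12), (9, n, a, 19), (9, n, a, 23), (9, n, a, 26), (9, n, a, 6), (9, n, c, 12), (9, n, c, 19), (9, n, c, 23), (9, n, c, 26), (9, n, c, 6), (9, n, n, 12), (9, n, n, 19), (9, n, n, 23), (9, n, n, 26), (9, n, n, 6), (9, n, t, 12), (9, n, t, 19), (9, n, t, 23), (9, n, t, 26), (9, n, t, 6), (9, n, y, 12), (9, n, y, 19), (9, n, y, 23), (9, n, y, 26), (9, n, y, 6), (9, p, a, 12), (9, p, a, 19), (9, p, a, 23), (9, p, a, 26), (9, p, a, 6), (9, p, c, 12), (9, p, c, 19), (9, p, c, 23), (9, p, c, 26), (9, p, c, 6), (9, p, n, 12), (9, p, n, 19), (9, p, n, 23), (9, p, n, 26), (9, p, n, 6), (9, p, t, 12), (9, p, t, 19), (9, p, t, 23), (9, p, t, 26), (9, p, t, 6), (9, p, y, 12), (9, p, y, 19), (9, p, y, 23), (9, p, y, 26), (9, p, y, 6), (9, w, a, 12), (9, w, a, 19), (9, w, a, 23), (9, w, a, 26), (9, w, a, 6), (9, w, c, 12), (9, w, c, 19), (9, w, c, 23), (9, w, c, 26), (9, w, c, 6), (9, w, n, 12), (9, w, n, 19), (9, w, n, 23), (9, w, n, 26), (9, w, n, 6), (9, w, t, 12), (9, w, t, 19), (9, w, t, 23), (9, w, t, 26), (9, w, t, 6), (9, w, y, 12), (9, w, y, 19), (9, w, y, 23), (9, w, y, 26), (9, w, y, 6), (9, x, a, 12), (9, x, a, 19), (9, x, a, 23), (9, x, a, 26), (9, x, a, 6), (9, x, c, 12), (9, x, c, 19), (9, x, c, 23), (9, x, c, 26), (9, x, c, 6), (9, x, n, 12), (9, x, n, 19), (9, x, n, 23), (9, x, n, 26), (9, x, n, 6), (9, x, t, 12), (9, x, t, 19), (9, x, t, 23), (9, x, t, 26), (9, x, t, 6), (9, x, y, 12), (9, x, y, 19), (9, x, y, 23), (9, x, y, 26), (9, x, y, 6), (9, y, a, 12), (9, y, a, 19), (9, y, a, 23), (9, y, a, 26), (9, y, a, 6), (9, y, c, 12), (9, y, c, 19), (9, y, c, 23), (9, y, c, 26), (9, y, c, 6), (9, y, n, 12), (9, y, n, 19), (9, y, n, 23), (9, y, n, 26), (9, y, n, 6), (9, y, t, 12), (9, y, t, 19), (9, y, t, 23), (9, y, t, 26), (9, y, t, 6), (9, y, y, 12), (9, y, y, 19), (9, y, y, 23), (9, y, y, 26), (9, y, y, 6)}
π[D, F]: project onto (D, F) (173 duplicate(s) eliminated) → {(a, 9), (c, 9), (d, 37), (n, 9), (t, 37), (t, 9), (u, 37), (y, 9)}
σ[D ≠ u]: keep tuples satisfying D ≠ u → {(a, 9), (c, 9), (d, 37), (n, 9), (t, 37), (t, 9), (y, 9)}

{(a, 9), (c, 9), (d, 37), (n, 9), (t, 37), (t, 9), (y, 9)}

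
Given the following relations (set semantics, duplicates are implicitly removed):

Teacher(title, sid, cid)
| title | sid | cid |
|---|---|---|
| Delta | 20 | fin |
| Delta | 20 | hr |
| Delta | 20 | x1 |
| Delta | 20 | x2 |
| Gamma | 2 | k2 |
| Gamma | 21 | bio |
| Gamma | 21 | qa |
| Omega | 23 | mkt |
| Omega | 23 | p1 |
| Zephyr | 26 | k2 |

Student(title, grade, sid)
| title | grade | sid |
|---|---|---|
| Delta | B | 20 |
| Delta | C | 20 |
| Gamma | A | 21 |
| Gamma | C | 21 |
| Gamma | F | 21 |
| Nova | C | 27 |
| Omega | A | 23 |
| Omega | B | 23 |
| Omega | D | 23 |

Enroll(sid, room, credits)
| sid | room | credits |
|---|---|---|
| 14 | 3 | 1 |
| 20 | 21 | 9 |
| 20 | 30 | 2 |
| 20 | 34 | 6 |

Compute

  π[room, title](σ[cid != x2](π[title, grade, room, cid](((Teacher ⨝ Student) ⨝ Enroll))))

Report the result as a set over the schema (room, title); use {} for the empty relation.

Joining Teacher and Student on title, sid yields {(Delta, 20, fin, B), (Delta, 20, fin, C), (Delta, 20, hr, B), (Delta, 20, hr, C), (Delta, 20, x1, B), (Delta, 20, x1, C), (Delta, 20, x2, B), (Delta, 20, x2, C), (Gamma, 21, bio, A), (Gamma, 21, bio, C), (Gamma, 21, bio, F), (Gamma, 21, qa, A), (Gamma, 21, qa, C), (Gamma, 21, qa, F), (Omega, 23, mkt, A), (Omega, 23, mkt, B), (Omega, 23, mkt, D), (Omega, 23, p1, A), (Omega, 23, p1, B), (Omega, 23, p1, D)}.
Joining (Teacher ⨝ Student) and Enroll on sid yields {(Delta, 20, fin, B, 21, 9), (Delta, 20, fin, B, 30, 2), (Delta, 20, fin, B, 34, 6), (Delta, 20, fin, C, 21, 9), (Delta, 20, fin, C, 30, 2), (Delta, 20, fin, C, 34, 6), (Delta, 20, hr, B, 21, 9), (Delta, 20, hr, B, 30, 2), (Delta, 20, hr, B, 34, 6), (Delta, 20, hr, C, 21, 9), (Delta, 20, hr, C, 30, 2), (Delta, 20, hr, C, 34, 6), (Delta, 20, x1, B, 21, 9), (Delta, 20, x1, B, 30, 2), (Delta, 20, x1, B, 34, 6), (Delta, 20, x1, C, 21, 9), (Delta, 20, x1, C, 30, 2), (Delta, 20, x1, C, 34, 6), (Delta, 20, x2, B, 21, 9), (Delta, 20, x2, B, 30, 2), (Delta, 20, x2, B, 34, 6), (Delta, 20, x2, C, 21, 9), (Delta, 20, x2, C, 30, 2), (Delta, 20, x2, C, 34, 6)}.
π[title, grade, room, cid]: project onto (title, grade, room, cid) → {(Delta, B, 21, fin), (Delta, B, 21, hr), (Delta, B, 21, x1), (Delta, B, 21, x2), (Delta, B, 30, fin), (Delta, B, 30, hr), (Delta, B, 30, x1), (Delta, B, 30, x2), (Delta, B, 34, fin), (Delta, B, 34, hr), (Delta, B, 34, x1), (Delta, B, 34, x2), (Delta, C, 21, fin), (Delta, C, 21, hr), (Delta, C, 21, x1), (Delta, C, 21, x2), (Delta, C, 30, fin), (Delta, C, 30, hr), (Delta, C, 30, x1), (Delta, C, 30, x2), (Delta, C, 34, fin), (Delta, C, 34, hr), (Delta, C, 34, x1), (Delta, C, 34, x2)}
Filtering on cid != x2 leaves {(Delta, B, 21, fin), (Delta, B, 21, hr), (Delta, B, 21, x1), (Delta, B, 30, fin), (Delta, B, 30, hr), (Delta, B, 30, x1), (Delta, B, 34, fin), (Delta, B, 34, hr), (Delta, B, 34, x1), (Delta, C, 21, fin), (Delta, C, 21, hr), (Delta, C, 21, x1), (Delta, C, 30, fin), (Delta, C, 30, hr), (Delta, C, 30, x1), (Delta, C, 34, fin), (Delta, C, 34, hr), (Delta, C, 34, x1)}.
π[room, title]: project onto (room, title) (15 duplicate(s) eliminated) → {(21, Delta), (30, Delta), (34, Delta)}

{(21, Delta), (30, Delta), (34, Delta)}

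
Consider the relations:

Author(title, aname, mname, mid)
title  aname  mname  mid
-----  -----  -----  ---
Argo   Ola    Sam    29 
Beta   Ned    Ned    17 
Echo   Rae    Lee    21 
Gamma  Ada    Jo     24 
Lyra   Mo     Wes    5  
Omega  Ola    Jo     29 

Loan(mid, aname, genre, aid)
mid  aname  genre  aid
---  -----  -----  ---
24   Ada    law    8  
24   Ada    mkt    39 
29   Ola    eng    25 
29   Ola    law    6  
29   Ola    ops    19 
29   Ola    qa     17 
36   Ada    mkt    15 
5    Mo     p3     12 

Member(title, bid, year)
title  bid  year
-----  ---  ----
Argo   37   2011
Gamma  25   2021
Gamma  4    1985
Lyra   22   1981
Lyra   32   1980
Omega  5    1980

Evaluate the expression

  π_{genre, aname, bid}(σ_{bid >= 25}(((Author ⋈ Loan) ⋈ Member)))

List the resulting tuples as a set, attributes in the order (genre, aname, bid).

{(eng, Ola, 37), (law, Ada, 25), (law, Ola, 37), (mkt, Ada, 25), (ops, Ola, 37), (p3, Mo, 32), (qa, Ola, 37)}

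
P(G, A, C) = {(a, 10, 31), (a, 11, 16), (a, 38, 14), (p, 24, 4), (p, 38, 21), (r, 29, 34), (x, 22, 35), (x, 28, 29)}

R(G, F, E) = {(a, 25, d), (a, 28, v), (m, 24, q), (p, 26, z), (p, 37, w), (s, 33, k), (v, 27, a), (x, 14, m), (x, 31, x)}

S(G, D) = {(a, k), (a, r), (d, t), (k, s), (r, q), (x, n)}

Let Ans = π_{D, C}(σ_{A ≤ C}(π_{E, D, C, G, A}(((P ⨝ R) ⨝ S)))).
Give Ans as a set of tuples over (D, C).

{(k, 16), (k, 31), (n, 29), (n, 35), (r, 16), (r, 31)}

Natural join on G: {(a, 10, 31, 25, d), (a, 10, 31, 28, v), (a, 11, 16, 25, d), (a, 11, 16, 28, v), (a, 38, 14, 25, d), (a, 38, 14, 28, v), (p, 24, 4, 26, z), (p, 24, 4, 37, w), (p, 38, 21, 26, z), (p, 38, 21, 37, w), (x, 22, 35, 14, m), (x, 22, 35, 31, x), (x, 28, 29, 14, m), (x, 28, 29, 31, x)}
Natural join on G: {(a, 10, 31, 25, d, k), (a, 10, 31, 25, d, r), (a, 10, 31, 28, v, k), (a, 10, 31, 28, v, r), (a, 11, 16, 25, d, k), (a, 11, 16, 25, d, r), (a, 11, 16, 28, v, k), (a, 11, 16, 28, v, r), (a, 38, 14, 25, d, k), (a, 38, 14, 25, d, r), (a, 38, 14, 28, v, k), (a, 38, 14, 28, v, r), (x, 22, 35, 14, m, n), (x, 22, 35, 31, x, n), (x, 28, 29, 14, m, n), (x, 28, 29, 31, x, n)}
Keep only column(s) E, D, C, G, A: {(d, k, 14, a, 38), (d, k, 16, a, 11), (d, k, 31, a, 10), (d, r, 14, a, 38), (d, r, 16, a, 11), (d, r, 31, a, 10), (m, n, 29, x, 28), (m, n, 35, x, 22), (v, k, 14, a, 38), (v, k, 16, a, 11), (v, k, 31, a, 10), (v, r, 14, a, 38), (v, r, 16, a, 11), (v, r, 31, a, 10), (x, n, 29, x, 28), (x, n, 35, x, 22)}
σ[A ≤ C]: keep tuples satisfying A ≤ C → {(d, k, 16, a, 11), (d, k, 31, a, 10), (d, r, 16, a, 11), (d, r, 31, a, 10), (m, n, 29, x, 28), (m, n, 35, x, 22), (v, k, 16, a, 11), (v, k, 31, a, 10), (v, r, 16, a, 11), (v, r, 31, a, 10), (x, n, 29, x, 28), (x, n, 35, x, 22)}
Keep only column(s) D, C (6 duplicate(s) eliminated): {(k, 16), (k, 31), (n, 29), (n, 35), (r, 16), (r, 31)}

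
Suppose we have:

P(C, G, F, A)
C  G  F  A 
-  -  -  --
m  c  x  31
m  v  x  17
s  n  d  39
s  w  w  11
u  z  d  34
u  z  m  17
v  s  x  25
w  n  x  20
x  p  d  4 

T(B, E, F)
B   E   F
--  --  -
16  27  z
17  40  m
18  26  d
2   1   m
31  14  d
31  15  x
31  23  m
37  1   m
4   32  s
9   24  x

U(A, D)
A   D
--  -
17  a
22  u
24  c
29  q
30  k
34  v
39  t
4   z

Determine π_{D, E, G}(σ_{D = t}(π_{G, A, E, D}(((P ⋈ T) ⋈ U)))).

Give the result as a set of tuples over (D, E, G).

{(t, 14, n), (t, 26, n)}

Joining P and T on F yields {(m, c, x, 31, 31, 15), (m, c, x, 31, 9, 24), (m, v, x, 17, 31, 15), (m, v, x, 17, 9, 24), (s, n, d, 39, 18, 26), (s, n, d, 39, 31, 14), (u, z, d, 34, 18, 26), (u, z, d, 34, 31, 14), (u, z, m, 17, 17, 40), (u, z, m, 17, 2, 1), (u, z, m, 17, 31, 23), (u, z, m, 17, 37, 1), (v, s, x, 25, 31, 15), (v, s, x, 25, 9, 24), (w, n, x, 20, 31, 15), (w, n, x, 20, 9, 24), (x, p, d, 4, 18, 26), (x, p, d, 4, 31, 14)}.
Joining (P ⋈ T) and U on A yields {(m, v, x, 17, 31, 15, a), (m, v, x, 17, 9, 24, a), (s, n, d, 39, 18, 26, t), (s, n, d, 39, 31, 14, t), (u, z, d, 34, 18, 26, v), (u, z, d, 34, 31, 14, v), (u, z, m, 17, 17, 40, a), (u, z, m, 17, 2, 1, a), (u, z, m, 17, 31, 23, a), (u, z, m, 17, 37, 1, a), (x, p, d, 4, 18, 26, z), (x, p, d, 4, 31, 14, z)}.
π_{G, A, E, D} gives {(n, 39, 14, t), (n, 39, 26, t), (p, 4, 14, z), (p, 4, 26, z), (v, 17, 15, a), (v, 17, 24, a), (z, 17, 1, a), (z, 17, 23, a), (z, 17, 40, a), (z, 34, 14, v), (z, 34, 26, v)} (1 duplicate(s) eliminated).
Filtering on D = t leaves {(n, 39, 14, t), (n, 39, 26, t)}.
π_{D, E, G} gives {(t, 14, n), (t, 26, n)}.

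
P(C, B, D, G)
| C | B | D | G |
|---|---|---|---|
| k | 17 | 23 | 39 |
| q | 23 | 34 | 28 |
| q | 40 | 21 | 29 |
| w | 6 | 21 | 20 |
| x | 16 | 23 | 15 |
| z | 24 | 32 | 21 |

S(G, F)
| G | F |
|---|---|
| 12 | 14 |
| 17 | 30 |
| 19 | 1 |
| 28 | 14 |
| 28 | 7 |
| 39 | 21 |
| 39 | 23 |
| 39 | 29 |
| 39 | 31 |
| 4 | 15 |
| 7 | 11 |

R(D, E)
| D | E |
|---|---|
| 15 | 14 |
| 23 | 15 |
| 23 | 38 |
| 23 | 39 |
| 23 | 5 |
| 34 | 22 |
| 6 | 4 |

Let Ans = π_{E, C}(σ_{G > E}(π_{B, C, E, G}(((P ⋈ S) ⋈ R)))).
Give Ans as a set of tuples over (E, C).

{(15, k), (22, q), (38, k), (5, k)}

Joining P and S on G yields {(k, 17, 23, 39, 21), (k, 17, 23, 39, 23), (k, 17, 23, 39, 29), (k, 17, 23, 39, 31), (q, 23, 34, 28, 14), (q, 23, 34, 28, 7)}.
Joining (P ⋈ S) and R on D yields {(k, 17, 23, 39, 21, 15), (k, 17, 23, 39, 21, 38), (k, 17, 23, 39, 21, 39), (k, 17, 23, 39, 21, 5), (k, 17, 23, 39, 23, 15), (k, 17, 23, 39, 23, 38), (k, 17, 23, 39, 23, 39), (k, 17, 23, 39, 23, 5), (k, 17, 23, 39, 29, 15), (k, 17, 23, 39, 29, 38), (k, 17, 23, 39, 29, 39), (k, 17, 23, 39, 29, 5), (k, 17, 23, 39, 31, 15), (k, 17, 23, 39, 31, 38), (k, 17, 23, 39, 31, 39), (k, 17, 23, 39, 31, 5), (q, 23, 34, 28, 14, 22), (q, 23, 34, 28, 7, 22)}.
Projecting to B, C, E, G (13 duplicate(s) eliminated): {(17, k, 15, 39), (17, k, 38, 39), (17, k, 39, 39), (17, k, 5, 39), (23, q, 22, 28)}
Filtering on G > E leaves {(17, k, 15, 39), (17, k, 38, 39), (17, k, 5, 39), (23, q, 22, 28)}.
Projecting to E, C: {(15, k), (22, q), (38, k), (5, k)}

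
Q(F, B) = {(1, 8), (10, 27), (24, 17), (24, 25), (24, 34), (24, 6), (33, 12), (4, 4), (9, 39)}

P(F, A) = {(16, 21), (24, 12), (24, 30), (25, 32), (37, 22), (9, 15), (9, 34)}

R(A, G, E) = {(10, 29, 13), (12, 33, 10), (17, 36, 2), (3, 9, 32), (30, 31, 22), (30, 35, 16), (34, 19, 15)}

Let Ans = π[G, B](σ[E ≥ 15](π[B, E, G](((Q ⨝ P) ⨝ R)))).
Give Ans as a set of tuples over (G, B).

{(19, 39), (31, 17), (31, 25), (31, 34), (31, 6), (35, 17), (35, 25), (35, 34), (35, 6)}

Joining Q and P on F yields {(24, 17, 12), (24, 17, 30), (24, 25, 12), (24, 25, 30), (24, 34, 12), (24, 34, 30), (24, 6, 12), (24, 6, 30), (9, 39, 15), (9, 39, 34)}.
Joining (Q ⨝ P) and R on A yields {(24, 17, 12, 33, 10), (24, 17, 30, 31, 22), (24, 17, 30, 35, 16), (24, 25, 12, 33, 10), (24, 25, 30, 31, 22), (24, 25, 30, 35, 16), (24, 34, 12, 33, 10), (24, 34, 30, 31, 22), (24, 34, 30, 35, 16), (24, 6, 12, 33, 10), (24, 6, 30, 31, 22), (24, 6, 30, 35, 16), (9, 39, 34, 19, 15)}.
π_{B, E, G} gives {(17, 10, 33), (17, 16, 35), (17, 22, 31), (25, 10, 33), (25, 16, 35), (25, 22, 31), (34, 10, 33), (34, 16, 35), (34, 22, 31), (39, 15, 19), (6, 10, 33), (6, 16, 35), (6, 22, 31)}.
σ[E ≥ 15]: keep tuples satisfying E ≥ 15 → {(17, 16, 35), (17, 22, 31), (25, 16, 35), (25, 22, 31), (34, 16, 35), (34, 22, 31), (39, 15, 19), (6, 16, 35), (6, 22, 31)}
π_{G, B} gives {(19, 39), (31, 17), (31, 25), (31, 34), (31, 6), (35, 17), (35, 25), (35, 34), (35, 6)}.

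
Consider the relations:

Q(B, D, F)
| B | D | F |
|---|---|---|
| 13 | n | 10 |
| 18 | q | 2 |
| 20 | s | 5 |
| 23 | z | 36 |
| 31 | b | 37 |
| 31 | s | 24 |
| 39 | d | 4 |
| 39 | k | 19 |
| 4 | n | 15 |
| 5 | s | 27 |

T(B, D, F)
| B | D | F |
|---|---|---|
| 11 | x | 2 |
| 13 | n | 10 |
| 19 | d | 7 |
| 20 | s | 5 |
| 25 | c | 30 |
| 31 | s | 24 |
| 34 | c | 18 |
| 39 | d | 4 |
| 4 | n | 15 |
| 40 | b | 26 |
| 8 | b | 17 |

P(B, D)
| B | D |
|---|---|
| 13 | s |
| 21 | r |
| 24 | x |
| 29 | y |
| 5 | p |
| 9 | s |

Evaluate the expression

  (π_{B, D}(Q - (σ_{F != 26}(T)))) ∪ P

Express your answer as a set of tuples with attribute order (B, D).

{(13, s), (18, q), (21, r), (23, z), (24, x), (29, y), (31, b), (39, k), (5, p), (5, s), (9, s)}

Apply σ_{F != 26}; surviving tuples: {(11, x, 2), (13, n, 10), (19, d, 7), (20, s, 5), (25, c, 30), (31, s, 24), (34, c, 18), (39, d, 4), (4, n, 15), (8, b, 17)}
Difference: {(13, n, 10), (18, q, 2), (20, s, 5), (23, z, 36), (31, b, 37), (31, s, 24), (39, d, 4), (39, k, 19), (4, n, 15), (5, s, 27)} with {(11, x, 2), (13, n, 10), (19, d, 7), (20, s, 5), (25, c, 30), (31, s, 24), (34, c, 18), (39, d, 4), (4, n, 15), (8, b, 17)} → {(18, q, 2), (23, z, 36), (31, b, 37), (39, k, 19), (5, s, 27)}
Projecting to B, D: {(18, q), (23, z), (31, b), (39, k), (5, s)}
Union: {(18, q), (23, z), (31, b), (39, k), (5, s)} with {(13, s), (21, r), (24, x), (29, y), (5, p), (9, s)} → {(13, s), (18, q), (21, r), (23, z), (24, x), (29, y), (31, b), (39, k), (5, p), (5, s), (9, s)}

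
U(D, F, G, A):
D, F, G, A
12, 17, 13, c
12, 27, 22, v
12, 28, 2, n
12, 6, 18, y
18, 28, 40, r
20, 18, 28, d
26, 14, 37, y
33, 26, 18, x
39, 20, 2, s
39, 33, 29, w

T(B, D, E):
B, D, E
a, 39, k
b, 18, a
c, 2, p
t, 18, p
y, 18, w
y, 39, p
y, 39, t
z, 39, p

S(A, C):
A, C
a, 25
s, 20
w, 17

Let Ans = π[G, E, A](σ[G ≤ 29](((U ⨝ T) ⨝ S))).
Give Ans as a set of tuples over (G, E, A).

Joining U and T on D yields {(18, 28, 40, r, b, a), (18, 28, 40, r, t, p), (18, 28, 40, r, y, w), (39, 20, 2, s, a, k), (39, 20, 2, s, y, p), (39, 20, 2, s, y, t), (39, 20, 2, s, z, p), (39, 33, 29, w, a, k), (39, 33, 29, w, y, p), (39, 33, 29, w, y, t), (39, 33, 29, w, z, p)}.
Joining (U ⨝ T) and S on A yields {(39, 20, 2, s, a, k, 20), (39, 20, 2, s, y, p, 20), (39, 20, 2, s, y, t, 20), (39, 20, 2, s, z, p, 20), (39, 33, 29, w, a, k, 17), (39, 33, 29, w, y, p, 17), (39, 33, 29, w, y, t, 17), (39, 33, 29, w, z, p, 17)}.
Selection G ≤ 29: {(39, 20, 2, s, a, k, 20), (39, 20, 2, s, y, p, 20), (39, 20, 2, s, y, t, 20), (39, 20, 2, s, z, p, 20), (39, 33, 29, w, a, k, 17), (39, 33, 29, w, y, p, 17), (39, 33, 29, w, y, t, 17), (39, 33, 29, w, z, p, 17)}
π_{G, E, A} gives {(2, k, s), (2, p, s), (2, t, s), (29, k, w), (29, p, w), (29, t, w)} (2 duplicate(s) eliminated).

{(2, k, s), (2, p, s), (2, t, s), (29, k, w), (29, p, w), (29, t, w)}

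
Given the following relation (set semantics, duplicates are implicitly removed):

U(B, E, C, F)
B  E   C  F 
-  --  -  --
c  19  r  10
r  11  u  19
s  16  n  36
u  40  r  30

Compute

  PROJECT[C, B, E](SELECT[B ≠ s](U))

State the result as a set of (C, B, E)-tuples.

{(r, c, 19), (r, u, 40), (u, r, 11)}

σ[B ≠ s]: keep tuples satisfying B ≠ s → {(c, 19, r, 10), (r, 11, u, 19), (u, 40, r, 30)}
π_{C, B, E} gives {(r, c, 19), (r, u, 40), (u, r, 11)}.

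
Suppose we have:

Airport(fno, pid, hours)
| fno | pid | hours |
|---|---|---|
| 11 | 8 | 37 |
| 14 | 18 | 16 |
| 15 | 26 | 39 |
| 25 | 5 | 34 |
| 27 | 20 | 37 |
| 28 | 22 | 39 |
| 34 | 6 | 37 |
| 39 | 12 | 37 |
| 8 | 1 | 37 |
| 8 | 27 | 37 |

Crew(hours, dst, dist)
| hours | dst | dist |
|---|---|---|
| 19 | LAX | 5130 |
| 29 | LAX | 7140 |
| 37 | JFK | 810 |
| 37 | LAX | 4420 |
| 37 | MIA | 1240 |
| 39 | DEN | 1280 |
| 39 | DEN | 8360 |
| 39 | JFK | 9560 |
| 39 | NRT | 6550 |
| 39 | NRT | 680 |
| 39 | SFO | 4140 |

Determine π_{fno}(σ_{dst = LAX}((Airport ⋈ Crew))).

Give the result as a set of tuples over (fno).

Natural join on hours: {(11, 8, 37, JFK, 810), (11, 8, 37, LAX, 4420), (11, 8, 37, MIA, 1240), (15, 26, 39, DEN, 1280), (15, 26, 39, DEN, 8360), (15, 26, 39, JFK, 9560), (15, 26, 39, NRT, 6550), (15, 26, 39, NRT, 680), (15, 26, 39, SFO, 4140), (27, 20, 37, JFK, 810), (27, 20, 37, LAX, 4420), (27, 20, 37, MIA, 1240), (28, 22, 39, DEN, 1280), (28, 22, 39, DEN, 8360), (28, 22, 39, JFK, 9560), (28, 22, 39, NRT, 6550), (28, 22, 39, NRT, 680), (28, 22, 39, SFO, 4140), (34, 6, 37, JFK, 810), (34, 6, 37, LAX, 4420), (34, 6, 37, MIA, 1240), (39, 12, 37, JFK, 810), (39, 12, 37, LAX, 4420), (39, 12, 37, MIA, 1240), (8, 1, 37, JFK, 810), (8, 1, 37, LAX, 4420), (8, 1, 37, MIA, 1240), (8, 27, 37, JFK, 810), (8, 27, 37, LAX, 4420), (8, 27, 37, MIA, 1240)}
Filtering on dst = LAX leaves {(11, 8, 37, LAX, 4420), (27, 20, 37, LAX, 4420), (34, 6, 37, LAX, 4420), (39, 12, 37, LAX, 4420), (8, 1, 37, LAX, 4420), (8, 27, 37, LAX, 4420)}.
π[fno]: project onto (fno) (1 duplicate(s) eliminated) → {11, 27, 34, 39, 8}

{11, 27, 34, 39, 8}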